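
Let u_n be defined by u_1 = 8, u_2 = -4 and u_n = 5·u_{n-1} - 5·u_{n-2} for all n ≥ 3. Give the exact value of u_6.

Step forward from the initial values:
u_3 = -60;  u_4 = -280;  u_5 = -1100;  u_6 = -4100.

-4100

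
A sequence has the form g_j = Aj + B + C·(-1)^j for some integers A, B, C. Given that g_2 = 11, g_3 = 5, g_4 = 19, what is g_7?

Plug in j = 2, 3, 4: 2A + B + C = 11; 3A + B - C = 5; 4A + B + C = 19.
Subtracting the first from the second: A - 2C = -6.
Subtracting the second from the third: A + 2C = 14.
Solving: C = 5, A = 4, then B = -2.
So g_j = 4·j + (-2) + 5·(-1)^j; at j=7 this is 21.

21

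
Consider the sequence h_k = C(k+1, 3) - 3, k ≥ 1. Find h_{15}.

557

C(16, 3) = 560, so h_{15} = 557.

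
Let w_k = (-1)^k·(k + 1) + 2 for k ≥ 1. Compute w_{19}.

-18

(-1)^19 = -1; k + 1 at k=19 is 20; so w_{19} = -18.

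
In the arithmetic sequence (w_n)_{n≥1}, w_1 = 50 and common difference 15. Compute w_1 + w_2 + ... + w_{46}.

17825

w_n = 50 + (n - 1)·15.
w_{46} = 725; S = 46·(50 + 725)/2 = 17825.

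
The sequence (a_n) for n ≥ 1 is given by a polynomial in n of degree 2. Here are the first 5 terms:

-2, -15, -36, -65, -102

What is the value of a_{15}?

1st diffs: -13, -21, -29, -37.
2nd diffs: -8, -8, -8 (constant).
Newton forward-difference form: a_n = -2 + (-13)·C(n-1,1) + (-8)·C(n-1,2).
At n = 15: n-1 = 14, so a_{15} = -2 - 182 - 728 = -912.

-912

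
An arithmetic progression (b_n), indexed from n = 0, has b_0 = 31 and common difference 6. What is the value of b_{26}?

187

b_n = 31 + (n - 0)·6.
b_{26} = 31 + 26·6 = 187.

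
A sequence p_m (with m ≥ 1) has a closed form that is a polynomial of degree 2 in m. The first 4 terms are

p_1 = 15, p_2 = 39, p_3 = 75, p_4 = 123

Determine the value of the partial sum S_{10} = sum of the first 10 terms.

1st diffs: 24, 36, 48.
2nd diffs: 12, 12 (constant).
Newton forward-difference form: p_m = 15 + 24·C(m-1,1) + 12·C(m-1,2).
Continuing: …, 183, 255, 339, 435, …, p_{10} = 663.
Summing m = 1..10 (10 terms) gives 2670.

2670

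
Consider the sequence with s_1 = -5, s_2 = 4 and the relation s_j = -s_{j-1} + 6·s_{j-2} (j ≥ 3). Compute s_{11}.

-167590

Iterate the recurrence:
s_3 = -34  s_4 = 58  s_5 = -262  s_6 = 610  s_7 = -2182  s_8 = 5842  s_9 = -18934  s_{10} = 53986  s_{11} = -167590.
(Characteristic roots are 2 and -3.)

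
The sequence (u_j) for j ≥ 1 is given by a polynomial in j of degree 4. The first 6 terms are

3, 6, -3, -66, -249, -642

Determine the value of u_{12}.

1st diffs: 3, -9, -63, -183, -393.
2nd diffs: -12, -54, -120, -210.
3rd diffs: -42, -66, -90.
4th diffs: -24, -24 (constant).
Newton forward-difference form: u_j = 3 + 3·C(j-1,1) + (-12)·C(j-1,2) + (-42)·C(j-1,3) + (-24)·C(j-1,4).
At j = 12: j-1 = 11, so u_{12} = 3 + 33 - 660 - 6930 - 7920 = -15474.

-15474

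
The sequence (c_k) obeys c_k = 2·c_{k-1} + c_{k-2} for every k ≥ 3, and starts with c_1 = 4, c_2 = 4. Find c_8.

956

Applying the relation repeatedly:
c_3 = 12; c_4 = 28; c_5 = 68; c_6 = 164; c_7 = 396; c_8 = 956.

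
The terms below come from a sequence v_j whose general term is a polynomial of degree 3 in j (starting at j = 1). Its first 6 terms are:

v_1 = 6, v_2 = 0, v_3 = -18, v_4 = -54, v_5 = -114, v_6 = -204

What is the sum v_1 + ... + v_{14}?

1st diffs: -6, -18, -36, -60, -90.
2nd diffs: -12, -18, -24, -30.
3rd diffs: -6, -6, -6 (constant).
So v_j = -j^3 + j + 6.
Continuing: …, -330, -498, -714, -984, …, v_{14} = -2724.
Summing j = 1..14 (14 terms) gives -10836.

-10836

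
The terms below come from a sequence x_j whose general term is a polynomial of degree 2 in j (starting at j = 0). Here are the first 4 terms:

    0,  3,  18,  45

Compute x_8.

1st diffs: 3, 15, 27.
2nd diffs: 12, 12 (constant).
Newton forward-difference form: x_j = 3·C(j,1) + 12·C(j,2).
At j = 8: j = 8, so x_8 = 24 + 336 = 360.

360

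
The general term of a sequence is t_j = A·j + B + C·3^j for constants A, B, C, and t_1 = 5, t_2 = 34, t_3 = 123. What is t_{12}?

Write the equations: A + B + 3C = 5; 2A + B + 9C = 34; 3A + B + 27C = 123.
Subtracting the first from the second: A + 6C = 29.
Subtracting the second from the third: A + 18C = 89.
Solving: C = 5, A = -1, then B = -9.
Hence t_{12} = -1·12 + (-9) + 5·531441 = 2657184.

2657184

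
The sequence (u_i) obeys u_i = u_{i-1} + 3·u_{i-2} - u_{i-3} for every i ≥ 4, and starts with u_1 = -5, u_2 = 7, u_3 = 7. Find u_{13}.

Iterate the recurrence:
u_4 = 33;  u_5 = 47;  u_6 = 139;  u_7 = 247;  u_8 = 617;  u_9 = 1219;  u_{10} = 2823;  u_{11} = 5863;  u_{12} = 13113;  u_{13} = 27879.

27879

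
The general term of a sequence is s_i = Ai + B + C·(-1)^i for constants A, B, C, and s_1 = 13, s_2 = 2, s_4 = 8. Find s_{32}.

92

The three given values yield: A + B - C = 13; 2A + B + C = 2; 4A + B + C = 8.
Subtracting the first from the second: A + 2C = -11.
Subtracting the second from the third: 2A = 6.
Solving: C = -7, A = 3, then B = 3.
Hence s_{32} = 3·32 + 3 + (-7)·1 = 92.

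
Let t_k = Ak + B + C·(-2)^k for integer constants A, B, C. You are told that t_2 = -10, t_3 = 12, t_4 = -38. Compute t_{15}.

65508

Plug in k = 2, 3, 4: 2A + B + 4C = -10; 3A + B - 8C = 12; 4A + B + 16C = -38.
Subtracting the first from the second: A - 12C = 22.
Subtracting the second from the third: A + 24C = -50.
Solving: C = -2, A = -2, then B = 2.
So t_k = -2·k + 2 + (-2)·(-2)^k; at k=15 this is 65508.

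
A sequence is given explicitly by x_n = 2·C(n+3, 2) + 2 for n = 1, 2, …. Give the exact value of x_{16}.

C(19, 2) = 171, so x_{16} = 344.

344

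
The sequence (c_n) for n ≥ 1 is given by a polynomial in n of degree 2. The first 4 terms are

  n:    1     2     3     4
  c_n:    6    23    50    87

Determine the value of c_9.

422

1st diffs: 17, 27, 37.
2nd diffs: 10, 10 (constant).
Newton forward-difference form: c_n = 6 + 17·C(n-1,1) + 10·C(n-1,2).
At n = 9: n-1 = 8, so c_9 = 6 + 136 + 280 = 422.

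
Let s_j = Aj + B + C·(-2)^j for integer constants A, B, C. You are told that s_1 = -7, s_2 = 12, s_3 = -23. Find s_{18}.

At j = 1, 2, 3: A + B - 2C = -7; 2A + B + 4C = 12; 3A + B - 8C = -23.
Subtracting the first from the second: A + 6C = 19.
Subtracting the second from the third: A - 12C = -35.
Solving: C = 3, A = 1, then B = -2.
Hence s_{18} = 1·18 + (-2) + 3·262144 = 786448.

786448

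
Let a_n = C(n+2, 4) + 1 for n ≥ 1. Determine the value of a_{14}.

1821

C(16, 4) = 1820, so a_{14} = 1821.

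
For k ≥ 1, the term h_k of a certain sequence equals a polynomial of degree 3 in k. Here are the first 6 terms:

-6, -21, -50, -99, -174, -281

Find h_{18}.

1st diffs: -15, -29, -49, -75, -107.
2nd diffs: -14, -20, -26, -32.
3rd diffs: -6, -6, -6 (constant).
Newton forward-difference form: h_k = -6 + (-15)·C(k-1,1) + (-14)·C(k-1,2) + (-6)·C(k-1,3).
At k = 18: k-1 = 17, so h_{18} = -6 - 255 - 1904 - 4080 = -6245.

-6245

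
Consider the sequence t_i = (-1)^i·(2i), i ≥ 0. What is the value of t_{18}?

36

(-1)^18 = 1; 2i at i=18 is 36; so t_{18} = 36.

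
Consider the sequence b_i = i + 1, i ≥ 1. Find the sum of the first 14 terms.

Over i = 1..14: Σi = 105.
Total = (1)·105 + (1)·14 = 119.

119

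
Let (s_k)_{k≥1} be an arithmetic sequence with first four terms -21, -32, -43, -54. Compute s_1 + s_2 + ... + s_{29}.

-5075

Common difference d = -11.
s_k = -21 + (k - 1)·(-11).
s_{29} = -329; S = 29·(-21 + (-329))/2 = -5075.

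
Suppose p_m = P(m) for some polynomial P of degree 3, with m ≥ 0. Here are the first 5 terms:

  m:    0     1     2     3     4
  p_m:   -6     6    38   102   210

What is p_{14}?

6350

1st diffs: 12, 32, 64, 108.
2nd diffs: 20, 32, 44.
3rd diffs: 12, 12 (constant).
Newton forward-difference form: p_m = -6 + 12·C(m,1) + 20·C(m,2) + 12·C(m,3).
At m = 14: m = 14, so p_{14} = -6 + 168 + 1820 + 4368 = 6350.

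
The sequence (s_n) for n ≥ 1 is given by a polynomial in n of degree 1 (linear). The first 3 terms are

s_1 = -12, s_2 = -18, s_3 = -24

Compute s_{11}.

1st diffs: -6, -6 (constant).
So s_n = -6n - 6.
Evaluating at n = 11 gives s_{11} = -72.

-72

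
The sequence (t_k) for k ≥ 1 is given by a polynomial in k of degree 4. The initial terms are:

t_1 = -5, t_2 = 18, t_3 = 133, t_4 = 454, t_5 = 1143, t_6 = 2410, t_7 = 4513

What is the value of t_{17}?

1st diffs: 23, 115, 321, 689, 1267, 2103.
2nd diffs: 92, 206, 368, 578, 836.
3rd diffs: 114, 162, 210, 258.
4th diffs: 48, 48, 48 (constant).
Newton forward-difference form: t_k = -5 + 23·C(k-1,1) + 92·C(k-1,2) + 114·C(k-1,3) + 48·C(k-1,4).
At k = 17: k-1 = 16, so t_{17} = -5 + 368 + 11040 + 63840 + 87360 = 162603.

162603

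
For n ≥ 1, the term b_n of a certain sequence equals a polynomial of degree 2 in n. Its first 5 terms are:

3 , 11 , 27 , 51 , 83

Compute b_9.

1st diffs: 8, 16, 24, 32.
2nd diffs: 8, 8, 8 (constant).
Newton forward-difference form: b_n = 3 + 8·C(n-1,1) + 8·C(n-1,2).
At n = 9: n-1 = 8, so b_9 = 3 + 64 + 224 = 291.

291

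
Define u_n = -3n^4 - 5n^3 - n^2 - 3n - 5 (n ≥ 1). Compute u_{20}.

u_{20} = -3·20^4 - 5·20^3 - 1·20^2 - 3·20 - 5 = -520465.

-520465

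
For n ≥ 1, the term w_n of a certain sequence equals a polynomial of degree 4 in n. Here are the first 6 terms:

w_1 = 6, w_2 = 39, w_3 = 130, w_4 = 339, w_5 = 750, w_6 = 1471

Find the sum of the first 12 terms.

1st diffs: 33, 91, 209, 411, 721.
2nd diffs: 58, 118, 202, 310.
3rd diffs: 60, 84, 108.
4th diffs: 24, 24 (constant).
Newton forward-difference form: w_n = 6 + 33·C(n-1,1) + 58·C(n-1,2) + 60·C(n-1,3) + 24·C(n-1,4).
Continuing: …, 2634, 4395, 6934, 10455, …, w_{12} = 21379.
Summing n = 1..12 (12 terms) gives 63718.

63718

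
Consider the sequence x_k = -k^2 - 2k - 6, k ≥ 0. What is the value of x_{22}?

x_{22} = -1·22^2 - 2·22 - 6 = -534.

-534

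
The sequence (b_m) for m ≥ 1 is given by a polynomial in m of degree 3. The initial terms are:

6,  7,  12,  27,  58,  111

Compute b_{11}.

916

1st diffs: 1, 5, 15, 31, 53.
2nd diffs: 4, 10, 16, 22.
3rd diffs: 6, 6, 6 (constant).
Newton forward-difference form: b_m = 6 + 1·C(m-1,1) + 4·C(m-1,2) + 6·C(m-1,3).
At m = 11: m-1 = 10, so b_{11} = 6 + 10 + 180 + 720 = 916.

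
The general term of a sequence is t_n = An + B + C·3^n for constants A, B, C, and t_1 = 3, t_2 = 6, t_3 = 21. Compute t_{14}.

At n = 1, 2, 3: A + B + 3C = 3; 2A + B + 9C = 6; 3A + B + 27C = 21.
Subtracting the first from the second: A + 6C = 3.
Subtracting the second from the third: A + 18C = 15.
Solving: C = 1, A = -3, then B = 3.
So t_n = -3·n + 3 + 1·3^n; at n=14 this is 4782930.

4782930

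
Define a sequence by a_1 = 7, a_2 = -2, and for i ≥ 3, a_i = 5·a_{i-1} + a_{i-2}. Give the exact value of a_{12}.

-8958077

Iterate the recurrence:
a_3 = -3;  a_4 = -17;  a_5 = -88;  a_6 = -457;  a_7 = -2373;  a_8 = -12322;  a_9 = -63983;  a_{10} = -332237;  a_{11} = -1725168;  a_{12} = -8958077.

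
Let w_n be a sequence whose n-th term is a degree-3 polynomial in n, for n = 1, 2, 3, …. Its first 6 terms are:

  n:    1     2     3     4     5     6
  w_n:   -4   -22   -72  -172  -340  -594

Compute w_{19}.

1st diffs: -18, -50, -100, -168, -254.
2nd diffs: -32, -50, -68, -86.
3rd diffs: -18, -18, -18 (constant).
Newton forward-difference form: w_n = -4 + (-18)·C(n-1,1) + (-32)·C(n-1,2) + (-18)·C(n-1,3).
At n = 19: n-1 = 18, so w_{19} = -4 - 324 - 4896 - 14688 = -19912.

-19912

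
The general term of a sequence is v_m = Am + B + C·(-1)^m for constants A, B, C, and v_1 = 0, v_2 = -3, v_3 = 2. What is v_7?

6

At m = 1, 2, 3: A + B - C = 0; 2A + B + C = -3; 3A + B - C = 2.
Subtracting the first from the second: A + 2C = -3.
Subtracting the second from the third: A - 2C = 5.
Solving: C = -2, A = 1, then B = -3.
So v_m = 1·m + (-3) + (-2)·(-1)^m; at m=7 this is 6.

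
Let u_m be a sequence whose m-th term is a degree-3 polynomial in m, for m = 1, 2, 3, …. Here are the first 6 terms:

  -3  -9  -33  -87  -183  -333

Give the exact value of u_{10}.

-1713

1st diffs: -6, -24, -54, -96, -150.
2nd diffs: -18, -30, -42, -54.
3rd diffs: -12, -12, -12 (constant).
Newton forward-difference form: u_m = -3 + (-6)·C(m-1,1) + (-18)·C(m-1,2) + (-12)·C(m-1,3).
At m = 10: m-1 = 9, so u_{10} = -3 - 54 - 648 - 1008 = -1713.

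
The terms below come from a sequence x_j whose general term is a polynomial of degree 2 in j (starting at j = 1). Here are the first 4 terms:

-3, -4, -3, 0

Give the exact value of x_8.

32

1st diffs: -1, 1, 3.
2nd diffs: 2, 2 (constant).
So x_j = j^2 - 4j.
Evaluating at j = 8 gives x_8 = 32.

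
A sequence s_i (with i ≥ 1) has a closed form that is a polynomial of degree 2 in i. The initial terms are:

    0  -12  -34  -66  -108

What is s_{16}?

1st diffs: -12, -22, -32, -42.
2nd diffs: -10, -10, -10 (constant).
Newton forward-difference form: s_i = (-12)·C(i-1,1) + (-10)·C(i-1,2).
At i = 16: i-1 = 15, so s_{16} = -180 - 1050 = -1230.

-1230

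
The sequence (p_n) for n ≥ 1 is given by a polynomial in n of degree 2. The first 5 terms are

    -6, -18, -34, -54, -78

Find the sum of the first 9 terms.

-822

1st diffs: -12, -16, -20, -24.
2nd diffs: -4, -4, -4 (constant).
Newton forward-difference form: p_n = -6 + (-12)·C(n-1,1) + (-4)·C(n-1,2).
Continuing: -106, -138, -174, -214.
Summing n = 1..9 (9 terms) gives -822.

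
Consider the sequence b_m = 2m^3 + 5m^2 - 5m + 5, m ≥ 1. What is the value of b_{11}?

3217

b_{11} = 2·11^3 + 5·11^2 - 5·11 + 5 = 3217.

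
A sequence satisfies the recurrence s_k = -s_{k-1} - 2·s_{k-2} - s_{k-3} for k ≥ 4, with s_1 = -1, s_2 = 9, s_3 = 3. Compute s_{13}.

Iterate the recurrence:
s_4 = -20, s_5 = 5, s_6 = 32, s_7 = -22, s_8 = -47, s_9 = 59, s_{10} = 57, s_{11} = -128, s_{12} = -45, s_{13} = 244.

244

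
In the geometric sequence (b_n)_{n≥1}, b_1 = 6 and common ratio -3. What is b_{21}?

b_n = 6·(-3)^(n-1).
b_{21} = 6·(-3)^20 = 20920706406.

20920706406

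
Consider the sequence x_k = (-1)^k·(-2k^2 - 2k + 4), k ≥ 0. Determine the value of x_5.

56

(-1)^5 = -1; -2k^2 - 2k + 4 at k=5 is -56; so x_5 = 56.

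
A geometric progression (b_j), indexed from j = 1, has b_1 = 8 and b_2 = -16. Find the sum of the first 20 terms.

-2796200

Common ratio r = -2.
b_j = 8·(-2)^(j-1).
S = 8·((-2)^20 - 1)/(-2 - 1) = 8·(1048576 - 1)/(-3) = -2796200.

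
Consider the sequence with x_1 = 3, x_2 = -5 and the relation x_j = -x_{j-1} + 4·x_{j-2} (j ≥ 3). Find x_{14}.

-479965

Compute successive terms:
x_3 = 17  x_4 = -37  x_5 = 105  …  x_{11} = 28625  x_{12} = -73093  x_{13} = 187593  x_{14} = -479965.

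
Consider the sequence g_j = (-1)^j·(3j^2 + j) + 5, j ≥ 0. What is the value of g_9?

(-1)^9 = -1; 3j^2 + j at j=9 is 252; so g_9 = -247.

-247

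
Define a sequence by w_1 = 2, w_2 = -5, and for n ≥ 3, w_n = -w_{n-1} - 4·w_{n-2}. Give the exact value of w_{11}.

Iterate the recurrence:
w_3 = -3; w_4 = 23; w_5 = -11; w_6 = -81; w_7 = 125; w_8 = 199; w_9 = -699; w_{10} = -97; w_{11} = 2893.

2893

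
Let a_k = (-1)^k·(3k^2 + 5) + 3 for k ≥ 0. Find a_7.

(-1)^7 = -1; 3k^2 + 5 at k=7 is 152; so a_7 = -149.

-149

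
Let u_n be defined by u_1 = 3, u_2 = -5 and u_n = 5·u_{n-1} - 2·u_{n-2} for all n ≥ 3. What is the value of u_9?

Compute successive terms:
u_3 = -31, u_4 = -145, u_5 = -663, u_6 = -3025, u_7 = -13799, u_8 = -62945, u_9 = -287127.

-287127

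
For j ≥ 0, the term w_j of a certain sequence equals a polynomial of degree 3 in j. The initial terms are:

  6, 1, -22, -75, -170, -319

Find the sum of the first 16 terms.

1st diffs: -5, -23, -53, -95, -149.
2nd diffs: -18, -30, -42, -54.
3rd diffs: -12, -12, -12 (constant).
Newton forward-difference form: w_j = 6 + (-5)·C(j,1) + (-18)·C(j,2) + (-12)·C(j,3).
Continuing: …, -534, -827, -1210, -1695, …, w_{15} = -7419.
Summing j = 0..15 (16 terms) gives -32424.

-32424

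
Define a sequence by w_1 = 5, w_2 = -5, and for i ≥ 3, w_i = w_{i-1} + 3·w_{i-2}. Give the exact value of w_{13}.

9445

Iterate the recurrence:
w_3 = 10  w_4 = -5  w_5 = 25  …  w_{10} = 715  w_{11} = 1825  w_{12} = 3970  w_{13} = 9445.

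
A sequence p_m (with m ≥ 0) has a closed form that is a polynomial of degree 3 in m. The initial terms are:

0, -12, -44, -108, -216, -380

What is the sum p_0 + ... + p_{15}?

-34480

1st diffs: -12, -32, -64, -108, -164.
2nd diffs: -20, -32, -44, -56.
3rd diffs: -12, -12, -12 (constant).
Newton forward-difference form: p_m = (-12)·C(m,1) + (-20)·C(m,2) + (-12)·C(m,3).
Continuing: …, -612, -924, -1328, -1836, …, p_{15} = -7740.
Summing m = 0..15 (16 terms) gives -34480.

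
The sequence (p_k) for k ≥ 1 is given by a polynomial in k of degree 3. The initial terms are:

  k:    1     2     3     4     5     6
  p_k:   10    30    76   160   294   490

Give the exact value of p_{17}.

1st diffs: 20, 46, 84, 134, 196.
2nd diffs: 26, 38, 50, 62.
3rd diffs: 12, 12, 12 (constant).
So p_k = 2k^3 + k^2 + 3k + 4.
Evaluating at k = 17 gives p_{17} = 10170.

10170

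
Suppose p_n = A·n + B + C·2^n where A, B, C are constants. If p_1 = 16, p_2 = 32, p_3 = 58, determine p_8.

Write the equations: A + B + 2C = 16; 2A + B + 4C = 32; 3A + B + 8C = 58.
Subtracting the first from the second: A + 2C = 16.
Subtracting the second from the third: A + 4C = 26.
Solving: C = 5, A = 6, then B = 0.
So p_n = 6·n + 0 + 5·2^n; at n=8 this is 1328.

1328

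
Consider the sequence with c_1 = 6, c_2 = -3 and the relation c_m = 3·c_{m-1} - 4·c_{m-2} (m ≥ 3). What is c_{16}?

Applying the relation repeatedly:
c_3 = -33;  c_4 = -87;  c_5 = -129;  …;  c_{13} = -43329;  c_{14} = -51303;  c_{15} = 19407;  c_{16} = 263433.

263433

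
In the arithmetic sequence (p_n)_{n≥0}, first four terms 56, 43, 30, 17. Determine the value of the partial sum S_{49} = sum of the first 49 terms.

-12544

Common difference d = -13.
p_n = 56 + (n - 0)·(-13).
p_{48} = -568; S = 49·(56 + (-568))/2 = -12544.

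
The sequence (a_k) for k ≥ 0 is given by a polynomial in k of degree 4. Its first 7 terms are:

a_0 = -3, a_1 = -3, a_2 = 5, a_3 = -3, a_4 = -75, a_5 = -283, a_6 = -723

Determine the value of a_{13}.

-23403

1st diffs: 0, 8, -8, -72, -208, -440.
2nd diffs: 8, -16, -64, -136, -232.
3rd diffs: -24, -48, -72, -96.
4th diffs: -24, -24, -24 (constant).
Newton forward-difference form: a_k = -3 + 8·C(k,2) + (-24)·C(k,3) + (-24)·C(k,4).
At k = 13: k = 13, so a_{13} = -3 + 624 - 6864 - 17160 = -23403.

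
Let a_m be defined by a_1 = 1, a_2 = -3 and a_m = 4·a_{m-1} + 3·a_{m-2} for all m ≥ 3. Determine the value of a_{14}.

-208929987

Iterate the recurrence:
a_3 = -9  a_4 = -45  a_5 = -207  …  a_{11} = -2083689  a_{12} = -9680301  a_{13} = -44972271  a_{14} = -208929987.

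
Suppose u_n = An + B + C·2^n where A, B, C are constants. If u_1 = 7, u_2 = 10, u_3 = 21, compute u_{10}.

Write the equations: A + B + 2C = 7; 2A + B + 4C = 10; 3A + B + 8C = 21.
Subtracting the first from the second: A + 2C = 3.
Subtracting the second from the third: A + 4C = 11.
Solving: C = 4, A = -5, then B = 4.
So u_n = -5·n + 4 + 4·2^n; at n=10 this is 4050.

4050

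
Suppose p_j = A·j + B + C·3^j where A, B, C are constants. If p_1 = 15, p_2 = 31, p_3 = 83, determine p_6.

2183

Write the equations: A + B + 3C = 15; 2A + B + 9C = 31; 3A + B + 27C = 83.
Subtracting the first from the second: A + 6C = 16.
Subtracting the second from the third: A + 18C = 52.
Solving: C = 3, A = -2, then B = 8.
So p_j = -2·j + 8 + 3·3^j; at j=6 this is 2183.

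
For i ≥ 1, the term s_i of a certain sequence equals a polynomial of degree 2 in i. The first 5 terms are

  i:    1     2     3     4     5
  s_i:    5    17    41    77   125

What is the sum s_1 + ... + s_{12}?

3492

1st diffs: 12, 24, 36, 48.
2nd diffs: 12, 12, 12 (constant).
Newton forward-difference form: s_i = 5 + 12·C(i-1,1) + 12·C(i-1,2).
Continuing: …, 185, 257, 341, 437, …, s_{12} = 797.
Summing i = 1..12 (12 terms) gives 3492.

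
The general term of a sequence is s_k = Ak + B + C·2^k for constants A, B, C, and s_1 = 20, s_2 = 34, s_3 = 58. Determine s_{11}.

At k = 1, 2, 3: A + B + 2C = 20; 2A + B + 4C = 34; 3A + B + 8C = 58.
Subtracting the first from the second: A + 2C = 14.
Subtracting the second from the third: A + 4C = 24.
Solving: C = 5, A = 4, then B = 6.
Hence s_{11} = 4·11 + 6 + 5·2048 = 10290.

10290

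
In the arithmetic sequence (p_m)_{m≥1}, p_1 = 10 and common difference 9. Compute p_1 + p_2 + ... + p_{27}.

p_m = 10 + (m - 1)·9.
p_{27} = 244; S = 27·(10 + 244)/2 = 3429.

3429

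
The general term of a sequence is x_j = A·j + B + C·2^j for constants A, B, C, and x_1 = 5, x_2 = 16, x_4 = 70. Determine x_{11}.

8219

Write the equations: A + B + 2C = 5; 2A + B + 4C = 16; 4A + B + 16C = 70.
Subtracting the first from the second: A + 2C = 11.
Subtracting the second from the third: 2A + 12C = 54.
Solving: C = 4, A = 3, then B = -6.
So x_j = 3·j + (-6) + 4·2^j; at j=11 this is 8219.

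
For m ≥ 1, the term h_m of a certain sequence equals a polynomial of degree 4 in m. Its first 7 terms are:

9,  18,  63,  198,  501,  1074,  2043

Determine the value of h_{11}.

13239

1st diffs: 9, 45, 135, 303, 573, 969.
2nd diffs: 36, 90, 168, 270, 396.
3rd diffs: 54, 78, 102, 126.
4th diffs: 24, 24, 24 (constant).
Newton forward-difference form: h_m = 9 + 9·C(m-1,1) + 36·C(m-1,2) + 54·C(m-1,3) + 24·C(m-1,4).
At m = 11: m-1 = 10, so h_{11} = 9 + 90 + 1620 + 6480 + 5040 = 13239.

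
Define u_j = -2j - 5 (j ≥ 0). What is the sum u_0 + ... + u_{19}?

-480

Over j = 0..19: Σj = 190.
Total = (-2)·190 + (-5)·20 = -480.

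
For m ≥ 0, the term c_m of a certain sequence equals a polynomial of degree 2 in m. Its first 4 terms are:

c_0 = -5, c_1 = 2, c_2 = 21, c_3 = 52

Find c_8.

1st diffs: 7, 19, 31.
2nd diffs: 12, 12 (constant).
Newton forward-difference form: c_m = -5 + 7·C(m,1) + 12·C(m,2).
At m = 8: m = 8, so c_8 = -5 + 56 + 336 = 387.

387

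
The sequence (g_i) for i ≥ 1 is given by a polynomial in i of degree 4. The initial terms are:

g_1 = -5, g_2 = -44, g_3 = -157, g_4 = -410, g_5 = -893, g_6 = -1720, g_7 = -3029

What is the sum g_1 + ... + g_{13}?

1st diffs: -39, -113, -253, -483, -827, -1309.
2nd diffs: -74, -140, -230, -344, -482.
3rd diffs: -66, -90, -114, -138.
4th diffs: -24, -24, -24 (constant).
So g_i = -i^4 - i^3 - 6i^2 + i + 2.
Continuing: …, -4982, -7765, -11588, -16685, …, g_{13} = -31757.
Summing i = 1..13 (13 terms) gives -102349.

-102349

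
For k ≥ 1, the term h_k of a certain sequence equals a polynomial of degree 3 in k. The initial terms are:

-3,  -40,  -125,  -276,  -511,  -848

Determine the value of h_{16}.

1st diffs: -37, -85, -151, -235, -337.
2nd diffs: -48, -66, -84, -102.
3rd diffs: -18, -18, -18 (constant).
Newton forward-difference form: h_k = -3 + (-37)·C(k-1,1) + (-48)·C(k-1,2) + (-18)·C(k-1,3).
At k = 16: k-1 = 15, so h_{16} = -3 - 555 - 5040 - 8190 = -13788.

-13788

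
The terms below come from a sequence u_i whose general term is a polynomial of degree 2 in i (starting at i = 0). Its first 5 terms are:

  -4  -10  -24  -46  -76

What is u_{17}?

-1194

1st diffs: -6, -14, -22, -30.
2nd diffs: -8, -8, -8 (constant).
Newton forward-difference form: u_i = -4 + (-6)·C(i,1) + (-8)·C(i,2).
At i = 17: i = 17, so u_{17} = -4 - 102 - 1088 = -1194.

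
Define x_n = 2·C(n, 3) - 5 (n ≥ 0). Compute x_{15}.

905

C(15, 3) = 455, so x_{15} = 905.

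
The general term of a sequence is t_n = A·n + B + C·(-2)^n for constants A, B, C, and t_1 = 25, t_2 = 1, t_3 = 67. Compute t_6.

Write the equations: A + B - 2C = 25; 2A + B + 4C = 1; 3A + B - 8C = 67.
Subtracting the first from the second: A + 6C = -24.
Subtracting the second from the third: A - 12C = 66.
Solving: C = -5, A = 6, then B = 9.
So t_n = 6·n + 9 + (-5)·(-2)^n; at n=6 this is -275.

-275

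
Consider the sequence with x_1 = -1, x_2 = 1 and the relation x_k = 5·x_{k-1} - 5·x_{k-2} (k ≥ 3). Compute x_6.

Iterate the recurrence:
x_3 = 10;  x_4 = 45;  x_5 = 175;  x_6 = 650.

650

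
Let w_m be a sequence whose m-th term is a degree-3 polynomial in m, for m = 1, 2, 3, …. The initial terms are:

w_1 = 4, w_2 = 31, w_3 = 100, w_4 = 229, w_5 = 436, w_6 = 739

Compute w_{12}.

1st diffs: 27, 69, 129, 207, 303.
2nd diffs: 42, 60, 78, 96.
3rd diffs: 18, 18, 18 (constant).
Newton forward-difference form: w_m = 4 + 27·C(m-1,1) + 42·C(m-1,2) + 18·C(m-1,3).
At m = 12: m-1 = 11, so w_{12} = 4 + 297 + 2310 + 2970 = 5581.

5581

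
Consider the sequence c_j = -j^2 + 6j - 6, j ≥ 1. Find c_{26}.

c_{26} = -1·26^2 + 6·26 - 6 = -526.

-526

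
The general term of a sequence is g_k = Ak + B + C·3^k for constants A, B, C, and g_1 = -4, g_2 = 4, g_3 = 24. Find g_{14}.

Write the equations: A + B + 3C = -4; 2A + B + 9C = 4; 3A + B + 27C = 24.
Subtracting the first from the second: A + 6C = 8.
Subtracting the second from the third: A + 18C = 20.
Solving: C = 1, A = 2, then B = -9.
Therefore g_{14} = 28 + (-9) + 1·4782969 = 4782988.

4782988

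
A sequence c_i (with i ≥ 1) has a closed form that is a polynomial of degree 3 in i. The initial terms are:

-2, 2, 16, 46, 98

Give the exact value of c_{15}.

3148

1st diffs: 4, 14, 30, 52.
2nd diffs: 10, 16, 22.
3rd diffs: 6, 6 (constant).
So c_i = i^3 - i^2 - 2.
Evaluating at i = 15 gives c_{15} = 3148.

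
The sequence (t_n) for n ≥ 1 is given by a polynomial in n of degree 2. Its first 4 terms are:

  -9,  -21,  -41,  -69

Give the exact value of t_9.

-329

1st diffs: -12, -20, -28.
2nd diffs: -8, -8 (constant).
Newton forward-difference form: t_n = -9 + (-12)·C(n-1,1) + (-8)·C(n-1,2).
At n = 9: n-1 = 8, so t_9 = -9 - 96 - 224 = -329.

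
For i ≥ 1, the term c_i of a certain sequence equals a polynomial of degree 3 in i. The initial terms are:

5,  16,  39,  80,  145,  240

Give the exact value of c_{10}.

1st diffs: 11, 23, 41, 65, 95.
2nd diffs: 12, 18, 24, 30.
3rd diffs: 6, 6, 6 (constant).
Newton forward-difference form: c_i = 5 + 11·C(i-1,1) + 12·C(i-1,2) + 6·C(i-1,3).
At i = 10: i-1 = 9, so c_{10} = 5 + 99 + 432 + 504 = 1040.

1040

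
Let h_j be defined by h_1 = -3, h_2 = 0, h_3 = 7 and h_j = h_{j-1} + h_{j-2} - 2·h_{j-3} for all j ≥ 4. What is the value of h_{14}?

Compute successive terms:
h_4 = 13;  h_5 = 20;  h_6 = 19;  …;  h_{11} = -84;  h_{12} = -85;  h_{13} = -35;  h_{14} = 48.

48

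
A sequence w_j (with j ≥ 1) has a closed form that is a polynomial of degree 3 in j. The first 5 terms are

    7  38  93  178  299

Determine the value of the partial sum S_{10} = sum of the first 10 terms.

5605

1st diffs: 31, 55, 85, 121.
2nd diffs: 24, 30, 36.
3rd diffs: 6, 6 (constant).
Newton forward-difference form: w_j = 7 + 31·C(j-1,1) + 24·C(j-1,2) + 6·C(j-1,3).
Continuing: …, 462, 673, 938, 1263, …, w_{10} = 1654.
Summing j = 1..10 (10 terms) gives 5605.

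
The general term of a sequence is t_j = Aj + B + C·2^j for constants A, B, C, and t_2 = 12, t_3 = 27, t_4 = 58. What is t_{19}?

At j = 2, 3, 4: 2A + B + 4C = 12; 3A + B + 8C = 27; 4A + B + 16C = 58.
Subtracting the first from the second: A + 4C = 15.
Subtracting the second from the third: A + 8C = 31.
Solving: C = 4, A = -1, then B = -2.
Hence t_{19} = -1·19 + (-2) + 4·524288 = 2097131.

2097131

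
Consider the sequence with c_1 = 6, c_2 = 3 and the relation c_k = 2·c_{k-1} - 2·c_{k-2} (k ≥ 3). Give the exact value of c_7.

24

Iterate the recurrence:
c_3 = -6; c_4 = -18; c_5 = -24; c_6 = -12; c_7 = 24.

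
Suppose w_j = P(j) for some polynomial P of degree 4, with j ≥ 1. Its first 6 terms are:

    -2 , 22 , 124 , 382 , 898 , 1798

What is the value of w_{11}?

1st diffs: 24, 102, 258, 516, 900.
2nd diffs: 78, 156, 258, 384.
3rd diffs: 78, 102, 126.
4th diffs: 24, 24 (constant).
Newton forward-difference form: w_j = -2 + 24·C(j-1,1) + 78·C(j-1,2) + 78·C(j-1,3) + 24·C(j-1,4).
At j = 11: j-1 = 10, so w_{11} = -2 + 240 + 3510 + 9360 + 5040 = 18148.

18148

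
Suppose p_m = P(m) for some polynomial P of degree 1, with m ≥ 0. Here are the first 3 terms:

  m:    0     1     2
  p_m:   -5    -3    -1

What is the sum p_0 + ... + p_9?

1st diffs: 2, 2 (constant).
So p_m = 2m - 5.
Continuing: …, 1, 3, 5, 7, …, p_9 = 13.
Summing m = 0..9 (10 terms) gives 40.

40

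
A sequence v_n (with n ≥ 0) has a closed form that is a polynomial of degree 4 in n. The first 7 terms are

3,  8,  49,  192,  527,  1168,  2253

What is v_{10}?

1st diffs: 5, 41, 143, 335, 641, 1085.
2nd diffs: 36, 102, 192, 306, 444.
3rd diffs: 66, 90, 114, 138.
4th diffs: 24, 24, 24 (constant).
Newton forward-difference form: v_n = 3 + 5·C(n,1) + 36·C(n,2) + 66·C(n,3) + 24·C(n,4).
At n = 10: n = 10, so v_{10} = 3 + 50 + 1620 + 7920 + 5040 = 14633.

14633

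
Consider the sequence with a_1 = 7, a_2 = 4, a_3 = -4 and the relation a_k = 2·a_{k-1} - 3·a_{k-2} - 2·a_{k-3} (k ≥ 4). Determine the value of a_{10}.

Iterate the recurrence:
a_4 = -34  a_5 = -64  a_6 = -18  a_7 = 224  a_8 = 630  a_9 = 624  a_{10} = -1090.

-1090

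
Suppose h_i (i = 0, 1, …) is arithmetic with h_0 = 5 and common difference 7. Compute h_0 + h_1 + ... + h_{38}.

5382

h_i = 5 + (i - 0)·7.
h_{38} = 271; S = 39·(5 + 271)/2 = 5382.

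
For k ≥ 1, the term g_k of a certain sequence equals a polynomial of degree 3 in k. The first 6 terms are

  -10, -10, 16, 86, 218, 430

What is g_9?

1st diffs: 0, 26, 70, 132, 212.
2nd diffs: 26, 44, 62, 80.
3rd diffs: 18, 18, 18 (constant).
Newton forward-difference form: g_k = -10 + 26·C(k-1,2) + 18·C(k-1,3).
At k = 9: k-1 = 8, so g_9 = -10 + 728 + 1008 = 1726.

1726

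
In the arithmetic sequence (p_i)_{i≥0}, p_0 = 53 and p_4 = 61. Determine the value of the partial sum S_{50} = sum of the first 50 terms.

Common difference d = (61 - 53) / (4 - 0) = 2.
p_i = 53 + (i - 0)·2.
p_{49} = 151; S = 50·(53 + 151)/2 = 5100.

5100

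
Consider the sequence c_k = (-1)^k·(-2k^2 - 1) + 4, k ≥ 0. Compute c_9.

(-1)^9 = -1; -2k^2 - 1 at k=9 is -163; so c_9 = 167.

167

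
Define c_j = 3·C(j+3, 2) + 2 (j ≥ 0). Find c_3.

C(6, 2) = 15, so c_3 = 47.

47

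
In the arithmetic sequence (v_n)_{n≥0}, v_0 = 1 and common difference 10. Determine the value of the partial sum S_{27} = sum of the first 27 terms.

3537

v_n = 1 + (n - 0)·10.
v_{26} = 261; S = 27·(1 + 261)/2 = 3537.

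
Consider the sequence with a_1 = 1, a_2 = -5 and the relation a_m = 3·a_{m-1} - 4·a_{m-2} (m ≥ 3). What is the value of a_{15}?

38861

a_3 = -19  a_4 = -37  a_5 = -35  …  a_{12} = -10213  a_{13} = -16739  a_{14} = -9365  a_{15} = 38861.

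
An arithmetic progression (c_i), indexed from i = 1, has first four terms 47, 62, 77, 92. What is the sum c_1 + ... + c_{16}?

2552

Common difference d = 15.
c_i = 47 + (i - 1)·15.
c_{16} = 272; S = 16·(47 + 272)/2 = 2552.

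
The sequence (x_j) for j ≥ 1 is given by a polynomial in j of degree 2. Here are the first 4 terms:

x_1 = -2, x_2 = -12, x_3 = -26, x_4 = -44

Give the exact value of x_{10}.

-236

1st diffs: -10, -14, -18.
2nd diffs: -4, -4 (constant).
Newton forward-difference form: x_j = -2 + (-10)·C(j-1,1) + (-4)·C(j-1,2).
At j = 10: j-1 = 9, so x_{10} = -2 - 90 - 144 = -236.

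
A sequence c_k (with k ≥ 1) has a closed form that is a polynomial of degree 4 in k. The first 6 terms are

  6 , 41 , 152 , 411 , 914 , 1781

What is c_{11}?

1st diffs: 35, 111, 259, 503, 867.
2nd diffs: 76, 148, 244, 364.
3rd diffs: 72, 96, 120.
4th diffs: 24, 24 (constant).
Newton forward-difference form: c_k = 6 + 35·C(k-1,1) + 76·C(k-1,2) + 72·C(k-1,3) + 24·C(k-1,4).
At k = 11: k-1 = 10, so c_{11} = 6 + 350 + 3420 + 8640 + 5040 = 17456.

17456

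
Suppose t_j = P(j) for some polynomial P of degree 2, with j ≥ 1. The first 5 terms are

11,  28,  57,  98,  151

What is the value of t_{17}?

1723

1st diffs: 17, 29, 41, 53.
2nd diffs: 12, 12, 12 (constant).
Newton forward-difference form: t_j = 11 + 17·C(j-1,1) + 12·C(j-1,2).
At j = 17: j-1 = 16, so t_{17} = 11 + 272 + 1440 = 1723.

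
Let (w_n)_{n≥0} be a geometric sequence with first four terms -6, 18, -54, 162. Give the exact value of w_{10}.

Common ratio r = -3.
w_n = (-6)·(-3)^(n-0).
w_{10} = (-6)·(-3)^10 = -354294.

-354294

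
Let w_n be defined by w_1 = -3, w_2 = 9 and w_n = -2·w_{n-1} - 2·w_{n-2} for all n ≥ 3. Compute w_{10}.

144

Iterate the recurrence:
w_3 = -12  w_4 = 6  w_5 = 12  w_6 = -36  w_7 = 48  w_8 = -24  w_9 = -48  w_{10} = 144.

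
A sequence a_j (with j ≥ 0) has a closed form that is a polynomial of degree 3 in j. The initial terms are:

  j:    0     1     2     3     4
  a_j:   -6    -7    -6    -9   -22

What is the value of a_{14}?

1st diffs: -1, 1, -3, -13.
2nd diffs: 2, -4, -10.
3rd diffs: -6, -6 (constant).
So a_j = -j^3 + 4j^2 - 4j - 6.
Evaluating at j = 14 gives a_{14} = -2022.

-2022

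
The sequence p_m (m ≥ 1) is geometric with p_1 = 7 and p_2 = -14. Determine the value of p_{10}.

-3584

Common ratio r = -2.
p_m = 7·(-2)^(m-1).
p_{10} = 7·(-2)^9 = -3584.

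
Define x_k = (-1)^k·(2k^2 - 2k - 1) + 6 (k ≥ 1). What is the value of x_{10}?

(-1)^10 = 1; 2k^2 - 2k - 1 at k=10 is 179; so x_{10} = 185.

185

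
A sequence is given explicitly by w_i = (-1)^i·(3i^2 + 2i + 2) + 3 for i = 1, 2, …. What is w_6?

125

(-1)^6 = 1; 3i^2 + 2i + 2 at i=6 is 122; so w_6 = 125.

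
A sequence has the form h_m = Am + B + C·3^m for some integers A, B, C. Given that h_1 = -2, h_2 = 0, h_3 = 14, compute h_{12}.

At m = 1, 2, 3: A + B + 3C = -2; 2A + B + 9C = 0; 3A + B + 27C = 14.
Subtracting the first from the second: A + 6C = 2.
Subtracting the second from the third: A + 18C = 14.
Solving: C = 1, A = -4, then B = -1.
So h_m = -4·m + (-1) + 1·3^m; at m=12 this is 531392.

531392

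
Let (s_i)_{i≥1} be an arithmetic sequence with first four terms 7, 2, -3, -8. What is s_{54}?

Common difference d = -5.
s_i = 7 + (i - 1)·(-5).
s_{54} = 7 + 53·(-5) = -258.

-258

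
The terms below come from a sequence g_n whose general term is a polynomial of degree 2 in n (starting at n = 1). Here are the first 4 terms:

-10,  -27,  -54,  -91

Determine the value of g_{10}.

-523

1st diffs: -17, -27, -37.
2nd diffs: -10, -10 (constant).
Newton forward-difference form: g_n = -10 + (-17)·C(n-1,1) + (-10)·C(n-1,2).
At n = 10: n-1 = 9, so g_{10} = -10 - 153 - 360 = -523.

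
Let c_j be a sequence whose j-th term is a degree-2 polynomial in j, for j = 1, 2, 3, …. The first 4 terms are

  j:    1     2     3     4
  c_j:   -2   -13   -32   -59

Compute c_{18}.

1st diffs: -11, -19, -27.
2nd diffs: -8, -8 (constant).
Newton forward-difference form: c_j = -2 + (-11)·C(j-1,1) + (-8)·C(j-1,2).
At j = 18: j-1 = 17, so c_{18} = -2 - 187 - 1088 = -1277.

-1277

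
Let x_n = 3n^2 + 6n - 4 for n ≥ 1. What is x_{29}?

2693

x_{29} = 3·29^2 + 6·29 - 4 = 2693.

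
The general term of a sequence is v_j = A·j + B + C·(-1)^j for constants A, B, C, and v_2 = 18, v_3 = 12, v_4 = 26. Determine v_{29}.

The three given values yield: 2A + B + C = 18; 3A + B - C = 12; 4A + B + C = 26.
Subtracting the first from the second: A - 2C = -6.
Subtracting the second from the third: A + 2C = 14.
Solving: C = 5, A = 4, then B = 5.
Therefore v_{29} = 116 + 5 + 5·(-1) = 116.

116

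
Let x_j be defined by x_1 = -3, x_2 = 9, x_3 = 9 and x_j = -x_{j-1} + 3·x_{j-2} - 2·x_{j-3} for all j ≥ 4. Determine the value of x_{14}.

Iterate the recurrence:
x_4 = 24;  x_5 = -15;  x_6 = 69;  …;  x_{11} = -6411;  x_{12} = 16089;  x_{13} = -40410;  x_{14} = 101499.

101499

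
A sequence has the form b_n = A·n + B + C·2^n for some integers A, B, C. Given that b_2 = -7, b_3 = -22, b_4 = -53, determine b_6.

Write the equations: 2A + B + 4C = -7; 3A + B + 8C = -22; 4A + B + 16C = -53.
Subtracting the first from the second: A + 4C = -15.
Subtracting the second from the third: A + 8C = -31.
Solving: C = -4, A = 1, then B = 7.
Hence b_6 = 1·6 + 7 + (-4)·64 = -243.

-243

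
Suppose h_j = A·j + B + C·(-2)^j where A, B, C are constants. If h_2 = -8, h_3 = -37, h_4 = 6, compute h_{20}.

The three given values yield: 2A + B + 4C = -8; 3A + B - 8C = -37; 4A + B + 16C = 6.
Subtracting the first from the second: A - 12C = -29.
Subtracting the second from the third: A + 24C = 43.
Solving: C = 2, A = -5, then B = -6.
Hence h_{20} = -5·20 + (-6) + 2·1048576 = 2097046.

2097046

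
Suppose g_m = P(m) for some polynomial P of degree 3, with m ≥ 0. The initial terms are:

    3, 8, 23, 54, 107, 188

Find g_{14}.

1st diffs: 5, 15, 31, 53, 81.
2nd diffs: 10, 16, 22, 28.
3rd diffs: 6, 6, 6 (constant).
Newton forward-difference form: g_m = 3 + 5·C(m,1) + 10·C(m,2) + 6·C(m,3).
At m = 14: m = 14, so g_{14} = 3 + 70 + 910 + 2184 = 3167.

3167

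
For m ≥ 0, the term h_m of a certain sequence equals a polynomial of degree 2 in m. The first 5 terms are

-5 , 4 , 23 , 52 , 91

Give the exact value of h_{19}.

1876

1st diffs: 9, 19, 29, 39.
2nd diffs: 10, 10, 10 (constant).
Newton forward-difference form: h_m = -5 + 9·C(m,1) + 10·C(m,2).
At m = 19: m = 19, so h_{19} = -5 + 171 + 1710 = 1876.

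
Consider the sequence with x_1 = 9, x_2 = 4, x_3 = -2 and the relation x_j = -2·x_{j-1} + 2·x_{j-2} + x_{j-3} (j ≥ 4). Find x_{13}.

Step forward from the initial values:
x_4 = 21  x_5 = -42  x_6 = 124  x_7 = -311  x_8 = 828  x_9 = -2154  x_{10} = 5653  x_{11} = -14786  x_{12} = 38724  x_{13} = -101367.

-101367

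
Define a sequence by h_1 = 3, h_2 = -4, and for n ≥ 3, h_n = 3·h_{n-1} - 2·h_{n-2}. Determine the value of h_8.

-886

Iterate the recurrence:
h_3 = -18;  h_4 = -46;  h_5 = -102;  h_6 = -214;  h_7 = -438;  h_8 = -886.
(Characteristic roots are 2 and 1.)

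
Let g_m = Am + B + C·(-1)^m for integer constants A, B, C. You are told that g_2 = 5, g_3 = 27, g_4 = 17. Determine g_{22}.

The three given values yield: 2A + B + C = 5; 3A + B - C = 27; 4A + B + C = 17.
Subtracting the first from the second: A - 2C = 22.
Subtracting the second from the third: A + 2C = -10.
Solving: C = -8, A = 6, then B = 1.
Hence g_{22} = 6·22 + 1 + (-8)·1 = 125.

125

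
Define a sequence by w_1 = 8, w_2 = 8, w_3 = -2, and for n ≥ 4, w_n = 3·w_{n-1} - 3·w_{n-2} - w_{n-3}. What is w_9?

808

Iterate the recurrence:
w_4 = -38  w_5 = -116  w_6 = -232  w_7 = -310  w_8 = -118  w_9 = 808.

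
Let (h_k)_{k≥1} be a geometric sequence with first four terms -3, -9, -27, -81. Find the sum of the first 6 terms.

-1092

Common ratio r = 3.
h_k = (-3)·3^(k-1).
S = (-3)·(3^6 - 1)/(3 - 1) = (-3)·(729 - 1)/(2) = -1092.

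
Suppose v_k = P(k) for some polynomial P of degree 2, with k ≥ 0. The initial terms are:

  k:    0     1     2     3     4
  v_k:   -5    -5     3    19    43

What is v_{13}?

1st diffs: 0, 8, 16, 24.
2nd diffs: 8, 8, 8 (constant).
So v_k = 4k^2 - 4k - 5.
Evaluating at k = 13 gives v_{13} = 619.

619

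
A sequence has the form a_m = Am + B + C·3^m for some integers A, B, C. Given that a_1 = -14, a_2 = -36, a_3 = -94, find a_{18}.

Plug in m = 1, 2, 3: A + B + 3C = -14; 2A + B + 9C = -36; 3A + B + 27C = -94.
Subtracting the first from the second: A + 6C = -22.
Subtracting the second from the third: A + 18C = -58.
Solving: C = -3, A = -4, then B = -1.
So a_m = -4·m + (-1) + (-3)·3^m; at m=18 this is -1162261540.

-1162261540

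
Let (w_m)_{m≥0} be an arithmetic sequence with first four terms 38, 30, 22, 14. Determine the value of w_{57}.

-418

Common difference d = -8.
w_m = 38 + (m - 0)·(-8).
w_{57} = 38 + 57·(-8) = -418.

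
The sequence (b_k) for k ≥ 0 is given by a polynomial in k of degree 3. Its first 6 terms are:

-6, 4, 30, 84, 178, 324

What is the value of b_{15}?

1st diffs: 10, 26, 54, 94, 146.
2nd diffs: 16, 28, 40, 52.
3rd diffs: 12, 12, 12 (constant).
Newton forward-difference form: b_k = -6 + 10·C(k,1) + 16·C(k,2) + 12·C(k,3).
At k = 15: k = 15, so b_{15} = -6 + 150 + 1680 + 5460 = 7284.

7284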